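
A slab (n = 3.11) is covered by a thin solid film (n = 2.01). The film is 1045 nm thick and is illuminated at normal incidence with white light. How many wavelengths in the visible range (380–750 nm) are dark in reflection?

Ray reflecting at the top interface goes from n = 1.0 toward n = 2.01: a half-wave phase shift.
At the lower boundary (n = 2.01 to n = 3.11) the reflected ray undergoes a half-wave phase shift.
Net: no relative phase inversion (both shifts match).
For minimum reflection here: 2 n t = (m + ½) λ.
λ = 2 n t / (m + ½) = 4201 / (m + ½) nm.
m=5: 764 nm (IR); m=6: 646 nm (visible); m=7: 560 nm (visible); m=8: 494 nm (visible); m=9: 442 nm (visible); m=10: 400 nm (visible); m=11: 365 nm (UV).

5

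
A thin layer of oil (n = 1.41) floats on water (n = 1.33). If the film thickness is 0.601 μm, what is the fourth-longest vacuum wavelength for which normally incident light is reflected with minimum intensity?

424 nm

Ray reflecting at the top interface goes from n = 1.0 toward n = 1.41: a half-wave phase shift.
Bottom surface (1.41 → 1.33): reflection off a lower-index medium gives no phase shift.
The two reflections differ by half a wavelength.
So the condition for destructive reflection is 2 n t = m λ.
λ = 2 n t / m. The fourth-longest wavelength is m = 4: λ = 2 × 1.41 × 601 / 4.00 = 424 nm.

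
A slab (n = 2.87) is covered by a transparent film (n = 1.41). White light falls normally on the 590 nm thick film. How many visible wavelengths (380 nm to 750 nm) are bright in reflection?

At the upper boundary (n = 1.0 to n = 1.41) the reflected ray undergoes a half-wave phase shift.
Bottom surface (1.41 → 2.87): reflection off a higher-index medium gives a half-wave phase shift.
Net: no relative phase inversion (both shifts match).
So the condition for constructive reflection is 2 n t = m λ.
λ = 2 n t / m = 1664 / m nm.
m=2: 832 nm (IR); m=3: 555 nm (visible); m=4: 416 nm (visible); m=5: 333 nm (UV).

2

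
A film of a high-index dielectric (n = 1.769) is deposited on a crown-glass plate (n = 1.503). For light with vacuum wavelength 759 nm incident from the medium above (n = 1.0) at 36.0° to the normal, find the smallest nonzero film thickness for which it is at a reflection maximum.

At the upper boundary (n = 1.0 to n = 1.769) the reflected ray undergoes a half-wave phase shift.
At the lower boundary (n = 1.769 to n = 1.503) the reflected ray undergoes no phase shift.
The two reflections differ by half a wavelength.
So the condition for constructive reflection is 2 n t cos θ_r = (m + ½) λ.
Snell's law: 1.0 sin 36.0° = 1.769 sin θ_r → sin θ_r = 0.332, cos θ_r = 0.943.
Minimum at m = 0: t = λ / (4 n cos θ_r) = 759 / (4 × 1.769 × 0.943) = 114 nm.

114 nm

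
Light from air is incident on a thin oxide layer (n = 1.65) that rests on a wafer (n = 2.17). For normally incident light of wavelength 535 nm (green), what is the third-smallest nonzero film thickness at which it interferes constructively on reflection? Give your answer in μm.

0.486 μm

Ray reflecting at the top interface goes from n = 1.0 toward n = 1.65: a half-wave phase shift.
Ray reflecting at the bottom interface goes from n = 1.65 toward n = 2.17: a half-wave phase shift.
The two reflections carry the same phase change, so no net offset.
For bright reflection here: 2 n t = m λ.
The third-smallest nonzero thickness corresponds to m = 3: t = m λ / (2 n) = 3.00 × 535 / (2 × 1.65) = 486 nm.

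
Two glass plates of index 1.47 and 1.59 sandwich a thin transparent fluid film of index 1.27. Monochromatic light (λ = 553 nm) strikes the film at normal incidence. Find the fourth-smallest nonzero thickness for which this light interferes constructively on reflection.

762 nm

Ray reflecting at the top interface goes from n = 1.47 toward n = 1.27: no phase shift.
Ray reflecting at the bottom interface goes from n = 1.27 toward n = 1.59: a half-wave phase shift.
The two reflections differ by half a wavelength.
With one net inversion, constructive interference in reflection requires 2 n t = (m + ½) λ.
The fourth-smallest nonzero thickness corresponds to m = 3: t = (m + ½) λ / (2 n) = 3.50 × 553 / (2 × 1.27) = 762 nm.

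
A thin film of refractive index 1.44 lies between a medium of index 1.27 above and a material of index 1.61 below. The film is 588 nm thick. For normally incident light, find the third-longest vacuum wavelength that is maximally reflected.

564 nm

At the upper boundary (n = 1.27 to n = 1.44) the reflected ray undergoes a half-wave phase shift.
Bottom surface (1.44 → 1.61): reflection off a higher-index medium gives a half-wave phase shift.
The two reflections carry the same phase change, so no net offset.
With no net inversion, constructive interference in reflection requires 2 n t = m λ.
λ = 2 n t / m. The third-longest wavelength is m = 3: λ = 2 × 1.44 × 588 / 3.00 = 564 nm.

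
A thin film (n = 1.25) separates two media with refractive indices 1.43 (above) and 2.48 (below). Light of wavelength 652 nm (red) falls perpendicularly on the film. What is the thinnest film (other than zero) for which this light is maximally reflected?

130 nm

Top surface (1.43 → 1.25): reflection off a lower-index medium gives no phase shift.
Ray reflecting at the bottom interface goes from n = 1.25 toward n = 2.48: a half-wave phase shift.
The two reflections differ by half a wavelength.
So the condition for constructive reflection is 2 n t = (m + ½) λ.
Minimum at m = 0: t = λ / (4 n) = 652 / (4 × 1.25) = 130 nm.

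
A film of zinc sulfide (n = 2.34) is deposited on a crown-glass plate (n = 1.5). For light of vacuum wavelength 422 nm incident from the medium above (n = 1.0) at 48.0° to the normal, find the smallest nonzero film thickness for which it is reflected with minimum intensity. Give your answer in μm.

0.0951 μm

Top surface (1.0 → 2.34): reflection off a higher-index medium gives a half-wave phase shift.
Bottom surface (2.34 → 1.5): reflection off a lower-index medium gives no phase shift.
The two reflections differ by half a wavelength.
So the condition for destructive reflection is 2 n t cos θ_r = m λ.
Snell's law: 1.0 sin 48.0° = 2.34 sin θ_r → sin θ_r = 0.318, cos θ_r = 0.948.
Minimum nonzero at m = 1: t = λ / (2 n cos θ_r) = 422 / (2 × 2.34 × 0.948) = 95.1 nm.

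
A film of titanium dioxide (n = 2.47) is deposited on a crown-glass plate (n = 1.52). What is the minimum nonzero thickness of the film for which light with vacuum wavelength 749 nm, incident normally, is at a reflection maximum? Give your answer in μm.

0.0758 μm

Top surface (1.0 → 2.47): reflection off a higher-index medium gives a half-wave phase shift.
Ray reflecting at the bottom interface goes from n = 2.47 toward n = 1.52: no phase shift.
Exactly one π shift → a net half-wave offset.
So the condition for constructive reflection is 2 n t = (m + ½) λ.
Minimum at m = 0: t = λ / (4 n) = 749 / (4 × 2.47) = 75.8 nm.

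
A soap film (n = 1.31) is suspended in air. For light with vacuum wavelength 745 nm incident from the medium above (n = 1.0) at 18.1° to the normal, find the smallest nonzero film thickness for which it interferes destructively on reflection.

Ray reflecting at the top interface goes from n = 1.0 toward n = 1.31: a half-wave phase shift.
Bottom surface (1.31 → 1.0): reflection off a lower-index medium gives no phase shift.
Net: one phase inversion between the two reflected rays.
So the condition for destructive reflection is 2 n t cos θ_r = m λ.
Snell's law: 1.0 sin 18.1° = 1.31 sin θ_r → sin θ_r = 0.237, cos θ_r = 0.971.
Minimum nonzero at m = 1: t = λ / (2 n cos θ_r) = 745 / (2 × 1.31 × 0.971) = 293 nm.

293 nm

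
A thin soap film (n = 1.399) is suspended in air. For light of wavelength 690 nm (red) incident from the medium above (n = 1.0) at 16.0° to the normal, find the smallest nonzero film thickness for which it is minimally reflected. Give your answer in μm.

Top surface (1.0 → 1.399): reflection off a higher-index medium gives a half-wave phase shift.
Bottom surface (1.399 → 1.0): reflection off a lower-index medium gives no phase shift.
The two reflections differ by half a wavelength.
For weak reflection here: 2 n t cos θ_r = m λ.
Snell's law: 1.0 sin 16.0° = 1.399 sin θ_r → sin θ_r = 0.197, cos θ_r = 0.980.
Minimum nonzero at m = 1: t = λ / (2 n cos θ_r) = 690 / (2 × 1.399 × 0.980) = 252 nm.

0.252 μm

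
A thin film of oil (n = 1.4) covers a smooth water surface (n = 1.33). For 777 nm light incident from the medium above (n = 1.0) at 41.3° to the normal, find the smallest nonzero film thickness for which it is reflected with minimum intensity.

315 nm

Ray reflecting at the top interface goes from n = 1.0 toward n = 1.4: a half-wave phase shift.
Bottom surface (1.4 → 1.33): reflection off a lower-index medium gives no phase shift.
Net: one phase inversion between the two reflected rays.
For minimum reflection here: 2 n t cos θ_r = m λ.
Snell's law: 1.0 sin 41.3° = 1.4 sin θ_r → sin θ_r = 0.471, cos θ_r = 0.882.
Minimum nonzero at m = 1: t = λ / (2 n cos θ_r) = 777 / (2 × 1.4 × 0.882) = 315 nm.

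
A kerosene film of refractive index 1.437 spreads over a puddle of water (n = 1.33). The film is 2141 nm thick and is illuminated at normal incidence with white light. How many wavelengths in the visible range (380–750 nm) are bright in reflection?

At the upper boundary (n = 1.0 to n = 1.437) the reflected ray undergoes a half-wave phase shift.
At the lower boundary (n = 1.437 to n = 1.33) the reflected ray undergoes no phase shift.
Exactly one π shift → a net half-wave offset.
So the condition for constructive reflection is 2 n t = (m + ½) λ.
λ = 2 n t / (m + ½) = 6153 / (m + ½) nm.
m=7: 820 nm (IR); m=8: 724 nm (visible); m=9: 648 nm (visible); m=10: 586 nm (visible); m=11: 535 nm (visible); m=12: 492 nm (visible); m=13: 456 nm (visible); m=14: 424 nm (visible); m=15: 397 nm (visible); m=16: 373 nm (UV).

8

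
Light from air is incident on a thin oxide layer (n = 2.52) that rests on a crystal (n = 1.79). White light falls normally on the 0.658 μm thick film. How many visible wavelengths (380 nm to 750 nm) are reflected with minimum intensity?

Ray reflecting at the top interface goes from n = 1.0 toward n = 2.52: a half-wave phase shift.
Bottom surface (2.52 → 1.79): reflection off a lower-index medium gives no phase shift.
Net: one phase inversion between the two reflected rays.
For dark reflection here: 2 n t = m λ.
λ = 2 n t / m = 3316 / m nm.
m=4: 829 nm (IR); m=5: 663 nm (visible); m=6: 553 nm (visible); m=7: 474 nm (visible); m=8: 415 nm (visible); m=9: 368 nm (UV).

4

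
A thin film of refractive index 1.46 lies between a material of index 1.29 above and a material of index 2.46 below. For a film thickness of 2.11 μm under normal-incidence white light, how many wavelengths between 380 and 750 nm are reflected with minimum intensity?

Top surface (1.29 → 1.46): reflection off a higher-index medium gives a half-wave phase shift.
At the lower boundary (n = 1.46 to n = 2.46) the reflected ray undergoes a half-wave phase shift.
Zero or two π shifts → no net half-wave offset.
For minimum reflection here: 2 n t = (m + ½) λ.
λ = 2 n t / (m + ½) = 6161 / (m + ½) nm.
m=7: 821 nm (IR); m=8: 725 nm (visible); m=9: 649 nm (visible); m=10: 587 nm (visible); m=11: 536 nm (visible); m=12: 493 nm (visible); m=13: 456 nm (visible); m=14: 425 nm (visible); m=15: 397 nm (visible); m=16: 373 nm (UV).

8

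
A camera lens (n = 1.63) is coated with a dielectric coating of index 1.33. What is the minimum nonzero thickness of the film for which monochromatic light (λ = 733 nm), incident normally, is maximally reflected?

276 nm

Top surface (1.0 → 1.33): reflection off a higher-index medium gives a half-wave phase shift.
At the lower boundary (n = 1.33 to n = 1.63) the reflected ray undergoes a half-wave phase shift.
The two reflections carry the same phase change, so no net offset.
With no net inversion, constructive interference in reflection requires 2 n t = m λ.
Minimum nonzero at m = 1: t = λ / (2 n) = 733 / (2 × 1.33) = 276 nm.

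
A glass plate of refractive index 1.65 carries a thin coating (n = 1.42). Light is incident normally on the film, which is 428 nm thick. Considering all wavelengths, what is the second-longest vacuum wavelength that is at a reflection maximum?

At the upper boundary (n = 1.0 to n = 1.42) the reflected ray undergoes a half-wave phase shift.
Ray reflecting at the bottom interface goes from n = 1.42 toward n = 1.65: a half-wave phase shift.
The two reflections carry the same phase change, so no net offset.
For bright reflection here: 2 n t = m λ.
λ = 2 n t / m. The second-longest wavelength is m = 2: λ = 2 × 1.42 × 428 / 2.00 = 608 nm.

608 nm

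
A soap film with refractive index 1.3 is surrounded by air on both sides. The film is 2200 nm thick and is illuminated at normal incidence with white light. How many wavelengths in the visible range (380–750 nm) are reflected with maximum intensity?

At the upper boundary (n = 1.0 to n = 1.3) the reflected ray undergoes a half-wave phase shift.
At the lower boundary (n = 1.3 to n = 1.0) the reflected ray undergoes no phase shift.
Net: one phase inversion between the two reflected rays.
With one net inversion, constructive interference in reflection requires 2 n t = (m + ½) λ.
λ = 2 n t / (m + ½) = 5720 / (m + ½) nm.
m=7: 763 nm (IR); m=8: 673 nm (visible); m=9: 602 nm (visible); m=10: 545 nm (visible); m=11: 497 nm (visible); m=12: 458 nm (visible); m=13: 424 nm (visible); m=14: 394 nm (visible); m=15: 369 nm (UV).

7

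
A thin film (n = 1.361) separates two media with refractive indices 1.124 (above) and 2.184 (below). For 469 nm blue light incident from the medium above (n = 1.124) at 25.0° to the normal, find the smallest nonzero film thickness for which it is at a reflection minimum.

Top surface (1.124 → 1.361): reflection off a higher-index medium gives a half-wave phase shift.
Bottom surface (1.361 → 2.184): reflection off a higher-index medium gives a half-wave phase shift.
The two reflections carry the same phase change, so no net offset.
So the condition for destructive reflection is 2 n t cos θ_r = (m + ½) λ.
Snell's law: 1.124 sin 25.0° = 1.361 sin θ_r → sin θ_r = 0.349, cos θ_r = 0.937.
Minimum at m = 0: t = λ / (4 n cos θ_r) = 469 / (4 × 1.361 × 0.937) = 91.9 nm.

91.9 nm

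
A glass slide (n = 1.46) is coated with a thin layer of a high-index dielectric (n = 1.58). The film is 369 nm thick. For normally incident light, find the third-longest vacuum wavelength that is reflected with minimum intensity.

389 nm

Top surface (1.0 → 1.58): reflection off a higher-index medium gives a half-wave phase shift.
Ray reflecting at the bottom interface goes from n = 1.58 toward n = 1.46: no phase shift.
Net: one phase inversion between the two reflected rays.
For minimum reflection here: 2 n t = m λ.
λ = 2 n t / m. The third-longest wavelength is m = 3: λ = 2 × 1.58 × 369 / 3.00 = 389 nm.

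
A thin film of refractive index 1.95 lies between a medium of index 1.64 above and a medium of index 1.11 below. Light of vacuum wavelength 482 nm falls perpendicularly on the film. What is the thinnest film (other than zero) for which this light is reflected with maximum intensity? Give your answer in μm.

0.0618 μm

Ray reflecting at the top interface goes from n = 1.64 toward n = 1.95: a half-wave phase shift.
At the lower boundary (n = 1.95 to n = 1.11) the reflected ray undergoes no phase shift.
Net: one phase inversion between the two reflected rays.
For maximum reflection here: 2 n t = (m + ½) λ.
Minimum at m = 0: t = λ / (4 n) = 482 / (4 × 1.95) = 61.8 nm.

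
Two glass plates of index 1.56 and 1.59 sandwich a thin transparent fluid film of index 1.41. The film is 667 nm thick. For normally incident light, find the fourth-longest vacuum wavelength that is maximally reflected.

At the upper boundary (n = 1.56 to n = 1.41) the reflected ray undergoes no phase shift.
Ray reflecting at the bottom interface goes from n = 1.41 toward n = 1.59: a half-wave phase shift.
Net: one phase inversion between the two reflected rays.
So the condition for constructive reflection is 2 n t = (m + ½) λ.
λ = 2 n t / (m + ½). The fourth-longest wavelength is m = 3: λ = 2 × 1.41 × 667 / 3.50 = 537 nm.

537 nm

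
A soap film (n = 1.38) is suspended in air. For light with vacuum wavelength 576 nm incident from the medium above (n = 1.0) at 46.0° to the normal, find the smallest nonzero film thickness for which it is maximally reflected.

At the upper boundary (n = 1.0 to n = 1.38) the reflected ray undergoes a half-wave phase shift.
Bottom surface (1.38 → 1.0): reflection off a lower-index medium gives no phase shift.
The two reflections differ by half a wavelength.
So the condition for constructive reflection is 2 n t cos θ_r = (m + ½) λ.
Snell's law: 1.0 sin 46.0° = 1.38 sin θ_r → sin θ_r = 0.521, cos θ_r = 0.853.
Minimum at m = 0: t = λ / (4 n cos θ_r) = 576 / (4 × 1.38 × 0.853) = 122 nm.

122 nm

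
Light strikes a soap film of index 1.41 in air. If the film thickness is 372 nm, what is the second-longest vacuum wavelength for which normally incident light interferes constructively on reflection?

Top surface (1.0 → 1.41): reflection off a higher-index medium gives a half-wave phase shift.
At the lower boundary (n = 1.41 to n = 1.0) the reflected ray undergoes no phase shift.
The two reflections differ by half a wavelength.
For maximum reflection here: 2 n t = (m + ½) λ.
λ = 2 n t / (m + ½). The second-longest wavelength is m = 1: λ = 2 × 1.41 × 372 / 1.50 = 699 nm.

699 nm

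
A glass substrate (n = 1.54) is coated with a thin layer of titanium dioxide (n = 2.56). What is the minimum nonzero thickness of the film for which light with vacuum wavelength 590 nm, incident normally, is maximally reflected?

Top surface (1.0 → 2.56): reflection off a higher-index medium gives a half-wave phase shift.
At the lower boundary (n = 2.56 to n = 1.54) the reflected ray undergoes no phase shift.
Net: one phase inversion between the two reflected rays.
So the condition for constructive reflection is 2 n t = (m + ½) λ.
Minimum at m = 0: t = λ / (4 n) = 590 / (4 × 2.56) = 57.6 nm.

57.6 nm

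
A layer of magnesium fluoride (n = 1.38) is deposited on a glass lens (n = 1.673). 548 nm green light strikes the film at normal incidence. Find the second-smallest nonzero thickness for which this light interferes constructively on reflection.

397 nm

Top surface (1.0 → 1.38): reflection off a higher-index medium gives a half-wave phase shift.
Bottom surface (1.38 → 1.673): reflection off a higher-index medium gives a half-wave phase shift.
Zero or two π shifts → no net half-wave offset.
So the condition for constructive reflection is 2 n t = m λ.
The second-smallest nonzero thickness corresponds to m = 2: t = m λ / (2 n) = 2.00 × 548 / (2 × 1.38) = 397 nm.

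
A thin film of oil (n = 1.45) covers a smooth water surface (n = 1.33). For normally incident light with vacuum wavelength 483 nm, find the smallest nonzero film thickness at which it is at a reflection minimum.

Top surface (1.0 → 1.45): reflection off a higher-index medium gives a half-wave phase shift.
Bottom surface (1.45 → 1.33): reflection off a lower-index medium gives no phase shift.
Net: one phase inversion between the two reflected rays.
So the condition for destructive reflection is 2 n t = m λ.
Minimum nonzero at m = 1: t = λ / (2 n) = 483 / (2 × 1.45) = 167 nm.

167 nm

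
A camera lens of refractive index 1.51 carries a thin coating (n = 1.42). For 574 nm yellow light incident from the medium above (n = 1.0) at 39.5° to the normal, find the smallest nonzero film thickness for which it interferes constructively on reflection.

At the upper boundary (n = 1.0 to n = 1.42) the reflected ray undergoes a half-wave phase shift.
Bottom surface (1.42 → 1.51): reflection off a higher-index medium gives a half-wave phase shift.
The two reflections carry the same phase change, so no net offset.
With no net inversion, constructive interference in reflection requires 2 n t cos θ_r = m λ.
Snell's law: 1.0 sin 39.5° = 1.42 sin θ_r → sin θ_r = 0.448, cos θ_r = 0.894.
Minimum nonzero at m = 1: t = λ / (2 n cos θ_r) = 574 / (2 × 1.42 × 0.894) = 226 nm.

226 nm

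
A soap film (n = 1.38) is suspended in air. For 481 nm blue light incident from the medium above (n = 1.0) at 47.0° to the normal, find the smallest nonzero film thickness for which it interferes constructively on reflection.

At the upper boundary (n = 1.0 to n = 1.38) the reflected ray undergoes a half-wave phase shift.
Bottom surface (1.38 → 1.0): reflection off a lower-index medium gives no phase shift.
Net: one phase inversion between the two reflected rays.
For maximum reflection here: 2 n t cos θ_r = (m + ½) λ.
Snell's law: 1.0 sin 47.0° = 1.38 sin θ_r → sin θ_r = 0.530, cos θ_r = 0.848.
Minimum at m = 0: t = λ / (4 n cos θ_r) = 481 / (4 × 1.38 × 0.848) = 103 nm.

103 nm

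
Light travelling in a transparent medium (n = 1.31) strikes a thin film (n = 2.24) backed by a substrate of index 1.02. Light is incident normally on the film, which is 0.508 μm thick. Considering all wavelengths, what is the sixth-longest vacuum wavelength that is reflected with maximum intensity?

414 nm

Ray reflecting at the top interface goes from n = 1.31 toward n = 2.24: a half-wave phase shift.
At the lower boundary (n = 2.24 to n = 1.02) the reflected ray undergoes no phase shift.
The two reflections differ by half a wavelength.
With one net inversion, constructive interference in reflection requires 2 n t = (m + ½) λ.
λ = 2 n t / (m + ½). The sixth-longest wavelength is m = 5: λ = 2 × 2.24 × 508 / 5.50 = 414 nm.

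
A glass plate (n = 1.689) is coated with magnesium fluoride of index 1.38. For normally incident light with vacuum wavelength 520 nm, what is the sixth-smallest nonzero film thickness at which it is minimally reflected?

1036 nm

At the upper boundary (n = 1.0 to n = 1.38) the reflected ray undergoes a half-wave phase shift.
At the lower boundary (n = 1.38 to n = 1.689) the reflected ray undergoes a half-wave phase shift.
Net: no relative phase inversion (both shifts match).
So the condition for destructive reflection is 2 n t = (m + ½) λ.
The sixth-smallest nonzero thickness corresponds to m = 5: t = (m + ½) λ / (2 n) = 5.50 × 520 / (2 × 1.38) = 1036 nm.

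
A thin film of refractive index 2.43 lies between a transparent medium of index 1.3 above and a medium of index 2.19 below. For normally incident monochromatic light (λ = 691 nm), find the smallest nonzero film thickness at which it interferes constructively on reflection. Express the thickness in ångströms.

At the upper boundary (n = 1.3 to n = 2.43) the reflected ray undergoes a half-wave phase shift.
Bottom surface (2.43 → 2.19): reflection off a lower-index medium gives no phase shift.
Exactly one π shift → a net half-wave offset.
With one net inversion, constructive interference in reflection requires 2 n t = (m + ½) λ.
Minimum at m = 0: t = λ / (4 n) = 691 / (4 × 2.43) = 71.1 nm.

711 Å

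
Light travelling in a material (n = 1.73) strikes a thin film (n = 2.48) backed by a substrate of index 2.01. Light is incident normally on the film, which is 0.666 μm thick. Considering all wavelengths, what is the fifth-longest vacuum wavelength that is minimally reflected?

At the upper boundary (n = 1.73 to n = 2.48) the reflected ray undergoes a half-wave phase shift.
At the lower boundary (n = 2.48 to n = 2.01) the reflected ray undergoes no phase shift.
Net: one phase inversion between the two reflected rays.
With one net inversion, destructive interference in reflection requires 2 n t = m λ.
λ = 2 n t / m. The fifth-longest wavelength is m = 5: λ = 2 × 2.48 × 666 / 5.00 = 661 nm.

661 nm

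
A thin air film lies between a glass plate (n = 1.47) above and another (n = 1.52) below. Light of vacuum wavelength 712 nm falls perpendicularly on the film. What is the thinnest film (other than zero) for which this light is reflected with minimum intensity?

356 nm

Ray reflecting at the top interface goes from n = 1.47 toward n = 1.0: no phase shift.
At the lower boundary (n = 1.0 to n = 1.52) the reflected ray undergoes a half-wave phase shift.
The two reflections differ by half a wavelength.
So the condition for destructive reflection is 2 n t = m λ.
Minimum nonzero at m = 1: t = λ / (2 n) = 712 / (2 × 1.0) = 356 nm.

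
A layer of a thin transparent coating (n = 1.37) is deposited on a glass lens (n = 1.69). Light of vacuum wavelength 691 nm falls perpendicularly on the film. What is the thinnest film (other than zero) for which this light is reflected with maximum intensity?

Ray reflecting at the top interface goes from n = 1.0 toward n = 1.37: a half-wave phase shift.
Bottom surface (1.37 → 1.69): reflection off a higher-index medium gives a half-wave phase shift.
Zero or two π shifts → no net half-wave offset.
So the condition for constructive reflection is 2 n t = m λ.
Minimum nonzero at m = 1: t = λ / (2 n) = 691 / (2 × 1.37) = 252 nm.

252 nm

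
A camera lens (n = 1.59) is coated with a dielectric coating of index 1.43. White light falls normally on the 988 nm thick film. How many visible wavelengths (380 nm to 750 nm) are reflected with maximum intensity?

At the upper boundary (n = 1.0 to n = 1.43) the reflected ray undergoes a half-wave phase shift.
Bottom surface (1.43 → 1.59): reflection off a higher-index medium gives a half-wave phase shift.
Zero or two π shifts → no net half-wave offset.
With no net inversion, constructive interference in reflection requires 2 n t = m λ.
λ = 2 n t / m = 2826 / m nm.
m=3: 942 nm (IR); m=4: 706 nm (visible); m=5: 565 nm (visible); m=6: 471 nm (visible); m=7: 404 nm (visible); m=8: 353 nm (UV).

4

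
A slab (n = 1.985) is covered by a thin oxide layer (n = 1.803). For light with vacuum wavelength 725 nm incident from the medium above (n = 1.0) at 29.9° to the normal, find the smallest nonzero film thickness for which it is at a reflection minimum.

105 nm

At the upper boundary (n = 1.0 to n = 1.803) the reflected ray undergoes a half-wave phase shift.
Ray reflecting at the bottom interface goes from n = 1.803 toward n = 1.985: a half-wave phase shift.
Net: no relative phase inversion (both shifts match).
For dark reflection here: 2 n t cos θ_r = (m + ½) λ.
Snell's law: 1.0 sin 29.9° = 1.803 sin θ_r → sin θ_r = 0.276, cos θ_r = 0.961.
Minimum at m = 0: t = λ / (4 n cos θ_r) = 725 / (4 × 1.803 × 0.961) = 105 nm.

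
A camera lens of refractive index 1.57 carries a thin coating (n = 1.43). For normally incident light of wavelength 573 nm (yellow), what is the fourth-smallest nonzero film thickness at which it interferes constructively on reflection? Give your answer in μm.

0.801 μm

Ray reflecting at the top interface goes from n = 1.0 toward n = 1.43: a half-wave phase shift.
At the lower boundary (n = 1.43 to n = 1.57) the reflected ray undergoes a half-wave phase shift.
Zero or two π shifts → no net half-wave offset.
With no net inversion, constructive interference in reflection requires 2 n t = m λ.
The fourth-smallest nonzero thickness corresponds to m = 4: t = m λ / (2 n) = 4.00 × 573 / (2 × 1.43) = 801 nm.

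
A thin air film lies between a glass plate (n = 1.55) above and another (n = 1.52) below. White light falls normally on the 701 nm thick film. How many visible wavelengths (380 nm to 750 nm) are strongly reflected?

Top surface (1.55 → 1.0): reflection off a lower-index medium gives no phase shift.
At the lower boundary (n = 1.0 to n = 1.52) the reflected ray undergoes a half-wave phase shift.
The two reflections differ by half a wavelength.
With one net inversion, constructive interference in reflection requires 2 n t = (m + ½) λ.
λ = 2 n t / (m + ½) = 1402 / (m + ½) nm.
m=1: 935 nm (IR); m=2: 561 nm (visible); m=3: 401 nm (visible); m=4: 312 nm (UV).

2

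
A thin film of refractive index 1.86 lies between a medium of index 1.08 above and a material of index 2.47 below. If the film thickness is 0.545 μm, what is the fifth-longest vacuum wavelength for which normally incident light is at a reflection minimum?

451 nm

Ray reflecting at the top interface goes from n = 1.08 toward n = 1.86: a half-wave phase shift.
Ray reflecting at the bottom interface goes from n = 1.86 toward n = 2.47: a half-wave phase shift.
The two reflections carry the same phase change, so no net offset.
So the condition for destructive reflection is 2 n t = (m + ½) λ.
λ = 2 n t / (m + ½). The fifth-longest wavelength is m = 4: λ = 2 × 1.86 × 545 / 4.50 = 451 nm.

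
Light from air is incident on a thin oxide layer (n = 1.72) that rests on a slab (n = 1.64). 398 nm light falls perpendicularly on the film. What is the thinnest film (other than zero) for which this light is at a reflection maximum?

57.8 nm

Ray reflecting at the top interface goes from n = 1.0 toward n = 1.72: a half-wave phase shift.
Bottom surface (1.72 → 1.64): reflection off a lower-index medium gives no phase shift.
Net: one phase inversion between the two reflected rays.
For bright reflection here: 2 n t = (m + ½) λ.
Minimum at m = 0: t = λ / (4 n) = 398 / (4 × 1.72) = 57.8 nm.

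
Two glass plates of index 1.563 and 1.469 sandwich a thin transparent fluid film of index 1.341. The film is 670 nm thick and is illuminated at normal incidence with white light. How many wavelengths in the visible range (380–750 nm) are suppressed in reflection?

2

Top surface (1.563 → 1.341): reflection off a lower-index medium gives no phase shift.
Bottom surface (1.341 → 1.469): reflection off a higher-index medium gives a half-wave phase shift.
Exactly one π shift → a net half-wave offset.
For dark reflection here: 2 n t = m λ.
λ = 2 n t / m = 1797 / m nm.
m=2: 898 nm (IR); m=3: 599 nm (visible); m=4: 449 nm (visible); m=5: 359 nm (UV).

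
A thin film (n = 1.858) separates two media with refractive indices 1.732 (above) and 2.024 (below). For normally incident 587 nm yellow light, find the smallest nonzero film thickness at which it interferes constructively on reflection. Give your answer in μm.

At the upper boundary (n = 1.732 to n = 1.858) the reflected ray undergoes a half-wave phase shift.
Ray reflecting at the bottom interface goes from n = 1.858 toward n = 2.024: a half-wave phase shift.
Zero or two π shifts → no net half-wave offset.
For bright reflection here: 2 n t = m λ.
Minimum nonzero at m = 1: t = λ / (2 n) = 587 / (2 × 1.858) = 158 nm.

0.158 μm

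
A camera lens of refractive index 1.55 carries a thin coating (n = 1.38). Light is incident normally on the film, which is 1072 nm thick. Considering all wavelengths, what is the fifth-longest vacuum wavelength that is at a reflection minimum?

657 nm

At the upper boundary (n = 1.0 to n = 1.38) the reflected ray undergoes a half-wave phase shift.
Bottom surface (1.38 → 1.55): reflection off a higher-index medium gives a half-wave phase shift.
Zero or two π shifts → no net half-wave offset.
For dark reflection here: 2 n t = (m + ½) λ.
λ = 2 n t / (m + ½). The fifth-longest wavelength is m = 4: λ = 2 × 1.38 × 1072 / 4.50 = 657 nm.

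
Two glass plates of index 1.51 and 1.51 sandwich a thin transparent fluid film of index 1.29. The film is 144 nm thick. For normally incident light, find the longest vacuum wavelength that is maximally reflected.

Ray reflecting at the top interface goes from n = 1.51 toward n = 1.29: no phase shift.
Bottom surface (1.29 → 1.51): reflection off a higher-index medium gives a half-wave phase shift.
Exactly one π shift → a net half-wave offset.
For bright reflection here: 2 n t = (m + ½) λ.
λ = 2 n t / (m + ½). The longest wavelength is m = 0: λ = 2 × 1.29 × 144 / 0.500 = 743 nm.

743 nm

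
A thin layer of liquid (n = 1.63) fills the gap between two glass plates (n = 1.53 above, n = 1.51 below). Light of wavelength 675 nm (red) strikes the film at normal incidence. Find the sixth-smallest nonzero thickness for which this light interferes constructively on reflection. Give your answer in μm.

Top surface (1.53 → 1.63): reflection off a higher-index medium gives a half-wave phase shift.
Ray reflecting at the bottom interface goes from n = 1.63 toward n = 1.51: no phase shift.
The two reflections differ by half a wavelength.
So the condition for constructive reflection is 2 n t = (m + ½) λ.
The sixth-smallest nonzero thickness corresponds to m = 5: t = (m + ½) λ / (2 n) = 5.50 × 675 / (2 × 1.63) = 1139 nm.

1.14 μm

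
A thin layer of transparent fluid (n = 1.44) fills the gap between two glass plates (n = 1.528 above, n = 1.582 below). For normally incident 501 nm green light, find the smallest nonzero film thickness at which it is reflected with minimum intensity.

174 nm

Ray reflecting at the top interface goes from n = 1.528 toward n = 1.44: no phase shift.
Bottom surface (1.44 → 1.582): reflection off a higher-index medium gives a half-wave phase shift.
Net: one phase inversion between the two reflected rays.
With one net inversion, destructive interference in reflection requires 2 n t = m λ.
Minimum nonzero at m = 1: t = λ / (2 n) = 501 / (2 × 1.44) = 174 nm.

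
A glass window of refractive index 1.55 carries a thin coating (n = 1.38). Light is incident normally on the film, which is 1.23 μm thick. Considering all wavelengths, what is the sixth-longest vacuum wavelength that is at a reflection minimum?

Top surface (1.0 → 1.38): reflection off a higher-index medium gives a half-wave phase shift.
Bottom surface (1.38 → 1.55): reflection off a higher-index medium gives a half-wave phase shift.
Zero or two π shifts → no net half-wave offset.
So the condition for destructive reflection is 2 n t = (m + ½) λ.
λ = 2 n t / (m + ½). The sixth-longest wavelength is m = 5: λ = 2 × 1.38 × 1230 / 5.50 = 617 nm.

617 nm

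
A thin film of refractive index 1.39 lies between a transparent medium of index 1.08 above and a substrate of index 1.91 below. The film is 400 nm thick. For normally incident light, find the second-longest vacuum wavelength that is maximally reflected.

At the upper boundary (n = 1.08 to n = 1.39) the reflected ray undergoes a half-wave phase shift.
Bottom surface (1.39 → 1.91): reflection off a higher-index medium gives a half-wave phase shift.
Net: no relative phase inversion (both shifts match).
So the condition for constructive reflection is 2 n t = m λ.
λ = 2 n t / m. The second-longest wavelength is m = 2: λ = 2 × 1.39 × 400 / 2.00 = 556 nm.

556 nm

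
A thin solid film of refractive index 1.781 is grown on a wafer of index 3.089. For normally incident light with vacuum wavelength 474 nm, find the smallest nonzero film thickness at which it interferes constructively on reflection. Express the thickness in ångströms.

1331 Å

At the upper boundary (n = 1.0 to n = 1.781) the reflected ray undergoes a half-wave phase shift.
Ray reflecting at the bottom interface goes from n = 1.781 toward n = 3.089: a half-wave phase shift.
The two reflections carry the same phase change, so no net offset.
With no net inversion, constructive interference in reflection requires 2 n t = m λ.
Minimum nonzero at m = 1: t = λ / (2 n) = 474 / (2 × 1.781) = 133 nm.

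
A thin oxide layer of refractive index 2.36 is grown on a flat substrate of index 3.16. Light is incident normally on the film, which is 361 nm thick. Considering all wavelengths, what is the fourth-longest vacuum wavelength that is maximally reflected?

426 nm

Ray reflecting at the top interface goes from n = 1.0 toward n = 2.36: a half-wave phase shift.
At the lower boundary (n = 2.36 to n = 3.16) the reflected ray undergoes a half-wave phase shift.
The two reflections carry the same phase change, so no net offset.
With no net inversion, constructive interference in reflection requires 2 n t = m λ.
λ = 2 n t / m. The fourth-longest wavelength is m = 4: λ = 2 × 2.36 × 361 / 4.00 = 426 nm.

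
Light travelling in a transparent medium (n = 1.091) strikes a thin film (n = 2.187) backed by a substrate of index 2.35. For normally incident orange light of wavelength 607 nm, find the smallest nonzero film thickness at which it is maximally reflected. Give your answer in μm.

0.139 μm

Top surface (1.091 → 2.187): reflection off a higher-index medium gives a half-wave phase shift.
At the lower boundary (n = 2.187 to n = 2.35) the reflected ray undergoes a half-wave phase shift.
The two reflections carry the same phase change, so no net offset.
For maximum reflection here: 2 n t = m λ.
Minimum nonzero at m = 1: t = λ / (2 n) = 607 / (2 × 2.187) = 139 nm.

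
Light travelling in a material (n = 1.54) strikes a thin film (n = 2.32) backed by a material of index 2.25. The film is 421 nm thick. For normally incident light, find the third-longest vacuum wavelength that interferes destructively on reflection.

651 nm

Ray reflecting at the top interface goes from n = 1.54 toward n = 2.32: a half-wave phase shift.
At the lower boundary (n = 2.32 to n = 2.25) the reflected ray undergoes no phase shift.
The two reflections differ by half a wavelength.
For weak reflection here: 2 n t = m λ.
λ = 2 n t / m. The third-longest wavelength is m = 3: λ = 2 × 2.32 × 421 / 3.00 = 651 nm.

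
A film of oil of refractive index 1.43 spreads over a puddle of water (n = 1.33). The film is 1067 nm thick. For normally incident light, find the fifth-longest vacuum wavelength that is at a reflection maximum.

678 nm

Ray reflecting at the top interface goes from n = 1.0 toward n = 1.43: a half-wave phase shift.
Ray reflecting at the bottom interface goes from n = 1.43 toward n = 1.33: no phase shift.
Net: one phase inversion between the two reflected rays.
For bright reflection here: 2 n t = (m + ½) λ.
λ = 2 n t / (m + ½). The fifth-longest wavelength is m = 4: λ = 2 × 1.43 × 1067 / 4.50 = 678 nm.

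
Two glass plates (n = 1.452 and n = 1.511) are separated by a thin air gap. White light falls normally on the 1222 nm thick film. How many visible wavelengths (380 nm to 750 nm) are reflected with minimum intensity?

3

At the upper boundary (n = 1.452 to n = 1.0) the reflected ray undergoes no phase shift.
Bottom surface (1.0 → 1.511): reflection off a higher-index medium gives a half-wave phase shift.
Exactly one π shift → a net half-wave offset.
So the condition for destructive reflection is 2 n t = m λ.
λ = 2 n t / m = 2444 / m nm.
m=3: 815 nm (IR); m=4: 611 nm (visible); m=5: 489 nm (visible); m=6: 407 nm (visible); m=7: 349 nm (UV).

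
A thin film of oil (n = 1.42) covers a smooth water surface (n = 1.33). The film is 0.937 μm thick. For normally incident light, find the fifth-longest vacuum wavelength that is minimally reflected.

Top surface (1.0 → 1.42): reflection off a higher-index medium gives a half-wave phase shift.
Ray reflecting at the bottom interface goes from n = 1.42 toward n = 1.33: no phase shift.
The two reflections differ by half a wavelength.
With one net inversion, destructive interference in reflection requires 2 n t = m λ.
λ = 2 n t / m. The fifth-longest wavelength is m = 5: λ = 2 × 1.42 × 937 / 5.00 = 532 nm.

532 nm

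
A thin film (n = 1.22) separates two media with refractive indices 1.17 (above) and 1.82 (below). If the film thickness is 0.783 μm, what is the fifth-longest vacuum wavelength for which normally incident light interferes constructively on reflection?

At the upper boundary (n = 1.17 to n = 1.22) the reflected ray undergoes a half-wave phase shift.
At the lower boundary (n = 1.22 to n = 1.82) the reflected ray undergoes a half-wave phase shift.
Zero or two π shifts → no net half-wave offset.
With no net inversion, constructive interference in reflection requires 2 n t = m λ.
λ = 2 n t / m. The fifth-longest wavelength is m = 5: λ = 2 × 1.22 × 783 / 5.00 = 382 nm.

382 nm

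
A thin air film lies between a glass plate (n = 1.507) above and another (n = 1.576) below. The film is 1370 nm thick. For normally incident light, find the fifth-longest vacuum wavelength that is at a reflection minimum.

548 nm

Ray reflecting at the top interface goes from n = 1.507 toward n = 1.0: no phase shift.
Ray reflecting at the bottom interface goes from n = 1.0 toward n = 1.576: a half-wave phase shift.
Net: one phase inversion between the two reflected rays.
For minimum reflection here: 2 n t = m λ.
λ = 2 n t / m. The fifth-longest wavelength is m = 5: λ = 2 × 1.0 × 1370 / 5.00 = 548 nm.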